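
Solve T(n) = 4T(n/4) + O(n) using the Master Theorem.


a=4, b=4, c=1. log_4(4)=1 = c=1. Case 2: O(n^c log n) = O(n log n)
Complexity: O(n log n)


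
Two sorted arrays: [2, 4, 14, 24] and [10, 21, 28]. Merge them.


Compare heads, take smaller each step.
Merged: [2, 4, 10, 14, 21, 24, 28]


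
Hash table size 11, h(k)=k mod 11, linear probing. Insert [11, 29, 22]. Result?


Insertions: 11->slot 0; 29->slot 7; 22->slot 1
Table: [11, 22, None, None, None, None, None, 29, None, None, None]


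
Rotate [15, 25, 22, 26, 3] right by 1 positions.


Right rotate by 1: [3, 15, 25, 22, 26]


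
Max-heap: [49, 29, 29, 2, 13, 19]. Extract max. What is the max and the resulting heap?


Max = 49
Replace root with last, heapify down
Resulting heap: [29, 19, 29, 2, 13]


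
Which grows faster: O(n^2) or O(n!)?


quadratic grows slower than factorial
O(n^2) is asymptotically smaller; O(n!) grows faster


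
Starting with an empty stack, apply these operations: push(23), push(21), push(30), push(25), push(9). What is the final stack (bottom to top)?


push(23) -> [23]
push(21) -> [23, 21]
push(30) -> [23, 21, 30]
push(25) -> [23, 21, 30, 25]
push(9) -> [23, 21, 30, 25, 9]
Final stack (bottom to top): [23, 21, 30, 25, 9]


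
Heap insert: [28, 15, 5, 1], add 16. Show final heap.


Append 16: [28, 15, 5, 1, 16]
Bubble up: swap idx 4(16) with idx 1(15)
Result: [28, 16, 5, 1, 15]


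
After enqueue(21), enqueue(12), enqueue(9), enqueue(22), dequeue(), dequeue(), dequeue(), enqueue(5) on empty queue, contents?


enqueue(21) -> [21]
enqueue(12) -> [21, 12]
enqueue(9) -> [21, 12, 9]
enqueue(22) -> [21, 12, 9, 22]
dequeue() returns 21 -> [12, 9, 22]
dequeue() returns 12 -> [9, 22]
dequeue() returns 9 -> [22]
enqueue(5) -> [22, 5]
Final queue (front to back): [22, 5]


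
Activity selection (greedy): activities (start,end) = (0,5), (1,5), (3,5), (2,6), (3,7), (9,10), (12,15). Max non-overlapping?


Greedy: pick earliest-ending, then skip overlaps.
Selected (3 activities): [(0, 5), (9, 10), (12, 15)]


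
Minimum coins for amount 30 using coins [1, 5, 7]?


dp[0]=0; dp[i]=1+min(dp[i-c] for c in coins)
...dp[25]=5, dp[26]=4, dp[27]=5, dp[28]=4, dp[29]=5, dp[30]=6
Minimum coins for 30 = 6


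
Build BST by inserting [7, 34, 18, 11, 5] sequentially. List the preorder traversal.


Root = 7; build tree by BST insertion.
Preorder traversal: [7, 5, 34, 18, 11]


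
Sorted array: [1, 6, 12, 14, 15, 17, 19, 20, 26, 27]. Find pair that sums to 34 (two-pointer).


Two pointers: lo=0, hi=9
Found pair: (14, 20) summing to 34


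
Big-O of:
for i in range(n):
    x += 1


Per nesting level: O(n) = O(n)
Complexity: O(n)


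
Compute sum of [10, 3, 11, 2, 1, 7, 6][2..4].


Prefix sums: [0, 10, 13, 24, 26, 27, 34, 40]
Sum[2..4] = prefix[5] - prefix[2] = 27 - 13 = 14


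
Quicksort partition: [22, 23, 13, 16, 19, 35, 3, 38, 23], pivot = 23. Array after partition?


Elements <= 23 go left of pivot.
Result: [22, 23, 13, 16, 19, 3, 23, 38, 35], pivot at index 6


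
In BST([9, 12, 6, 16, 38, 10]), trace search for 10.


BST root = 9
Search for 10: compare at each node
Path: [9, 12, 10]


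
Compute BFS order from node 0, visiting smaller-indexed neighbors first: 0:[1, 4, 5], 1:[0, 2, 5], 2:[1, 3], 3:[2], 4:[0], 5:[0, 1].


BFS queue: start with [0]
Visit order: [0, 1, 4, 5, 2, 3]


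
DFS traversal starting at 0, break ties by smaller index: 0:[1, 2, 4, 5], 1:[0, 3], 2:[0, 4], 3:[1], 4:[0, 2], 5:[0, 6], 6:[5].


DFS stack-based: start with [0]
Visit order: [0, 1, 3, 2, 4, 5, 6]


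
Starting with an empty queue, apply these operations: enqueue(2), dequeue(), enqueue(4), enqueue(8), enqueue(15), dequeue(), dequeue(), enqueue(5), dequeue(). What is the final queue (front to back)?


enqueue(2) -> [2]
dequeue() returns 2 -> []
enqueue(4) -> [4]
enqueue(8) -> [4, 8]
enqueue(15) -> [4, 8, 15]
dequeue() returns 4 -> [8, 15]
dequeue() returns 8 -> [15]
enqueue(5) -> [15, 5]
dequeue() returns 15 -> [5]
Final queue (front to back): [5]


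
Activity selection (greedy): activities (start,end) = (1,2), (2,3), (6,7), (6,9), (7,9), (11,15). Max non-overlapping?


Greedy: pick earliest-ending, then skip overlaps.
Selected (5 activities): [(1, 2), (2, 3), (6, 7), (7, 9), (11, 15)]


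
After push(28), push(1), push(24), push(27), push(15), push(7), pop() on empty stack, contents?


push(28) -> [28]
push(1) -> [28, 1]
push(24) -> [28, 1, 24]
push(27) -> [28, 1, 24, 27]
push(15) -> [28, 1, 24, 27, 15]
push(7) -> [28, 1, 24, 27, 15, 7]
pop() returns 7 -> [28, 1, 24, 27, 15]
Final stack (bottom to top): [28, 1, 24, 27, 15]


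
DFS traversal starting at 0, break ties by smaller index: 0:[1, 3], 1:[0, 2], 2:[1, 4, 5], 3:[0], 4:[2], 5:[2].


DFS stack-based: start with [0]
Visit order: [0, 1, 2, 4, 5, 3]


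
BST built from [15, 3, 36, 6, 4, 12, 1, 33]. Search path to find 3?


BST root = 15
Search for 3: compare at each node
Path: [15, 3]


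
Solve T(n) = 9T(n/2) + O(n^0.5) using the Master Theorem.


a=9, b=2, c=0.5. log_2(9)=3.170 > c=0.5. Case 1: O(n^log_b(a)) = O(n^3.170)
Complexity: O(n^3.170)


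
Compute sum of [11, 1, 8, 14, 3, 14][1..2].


Prefix sums: [0, 11, 12, 20, 34, 37, 51]
Sum[1..2] = prefix[3] - prefix[1] = 20 - 11 = 9


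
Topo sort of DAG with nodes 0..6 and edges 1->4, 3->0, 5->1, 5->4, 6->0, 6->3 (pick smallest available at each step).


Kahn's algorithm, process smallest node first
Order: [2, 5, 1, 4, 6, 3, 0]


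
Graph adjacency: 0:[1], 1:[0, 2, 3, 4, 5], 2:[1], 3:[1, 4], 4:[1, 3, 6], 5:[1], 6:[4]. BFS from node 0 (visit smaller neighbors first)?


BFS queue: start with [0]
Visit order: [0, 1, 2, 3, 4, 5, 6]


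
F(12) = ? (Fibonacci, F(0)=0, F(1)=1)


F(n)=F(n-1)+F(n-2)
...F(10)=55, F(11)=89, F(12)=144


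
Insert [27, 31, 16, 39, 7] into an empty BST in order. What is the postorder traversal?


Root = 27; build tree by BST insertion.
Postorder traversal: [7, 16, 39, 31, 27]


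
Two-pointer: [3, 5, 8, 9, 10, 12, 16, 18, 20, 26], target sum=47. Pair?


Two pointers: lo=0, hi=9
No pair sums to 47


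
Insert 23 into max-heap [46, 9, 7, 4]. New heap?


Append 23: [46, 9, 7, 4, 23]
Bubble up: swap idx 4(23) with idx 1(9)
Result: [46, 23, 7, 4, 9]


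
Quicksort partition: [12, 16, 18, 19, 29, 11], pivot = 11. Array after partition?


Elements <= 11 go left of pivot.
Result: [11, 16, 18, 19, 29, 12], pivot at index 0


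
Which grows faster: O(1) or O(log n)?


constant grows slower than logarithmic
O(1) is asymptotically smaller; O(log n) grows faster


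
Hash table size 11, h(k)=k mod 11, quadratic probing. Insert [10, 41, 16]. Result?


Insertions: 10->slot 10; 41->slot 8; 16->slot 5
Table: [None, None, None, None, None, 16, None, None, 41, None, 10]


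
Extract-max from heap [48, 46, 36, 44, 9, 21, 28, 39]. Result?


Max = 48
Replace root with last, heapify down
Resulting heap: [46, 44, 36, 39, 9, 21, 28]


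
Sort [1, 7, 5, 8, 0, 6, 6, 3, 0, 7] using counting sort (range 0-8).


Count array: [2, 1, 0, 1, 0, 1, 2, 2, 1]
Reconstruct: [0, 0, 1, 3, 5, 6, 6, 7, 7, 8]


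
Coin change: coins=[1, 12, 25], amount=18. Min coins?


dp[0]=0; dp[i]=1+min(dp[i-c] for c in coins)
...dp[13]=2, dp[14]=3, dp[15]=4, dp[16]=5, dp[17]=6, dp[18]=7
Minimum coins for 18 = 7


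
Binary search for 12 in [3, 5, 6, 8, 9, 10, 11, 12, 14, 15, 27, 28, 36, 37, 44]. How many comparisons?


Search for 12:
[0,14] mid=7 arr[7]=12
Total: 1 comparisons


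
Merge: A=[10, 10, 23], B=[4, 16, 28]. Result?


Compare heads, take smaller each step.
Merged: [4, 10, 10, 16, 23, 28]


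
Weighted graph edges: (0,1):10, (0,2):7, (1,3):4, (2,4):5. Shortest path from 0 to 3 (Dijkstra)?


Dijkstra from 0:
Distances: {0: 0, 1: 10, 2: 7, 3: 14, 4: 12}
Shortest distance to 3 = 14, path = [0, 1, 3]


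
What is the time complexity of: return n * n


Analysis: constant-time operation, no loop
Complexity: O(1)


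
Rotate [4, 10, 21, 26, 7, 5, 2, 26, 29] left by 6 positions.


Left rotate by 6: [2, 26, 29, 4, 10, 21, 26, 7, 5]


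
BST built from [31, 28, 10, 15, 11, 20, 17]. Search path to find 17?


BST root = 31
Search for 17: compare at each node
Path: [31, 28, 10, 15, 20, 17]


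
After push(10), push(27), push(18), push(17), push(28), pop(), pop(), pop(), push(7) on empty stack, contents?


push(10) -> [10]
push(27) -> [10, 27]
push(18) -> [10, 27, 18]
push(17) -> [10, 27, 18, 17]
push(28) -> [10, 27, 18, 17, 28]
pop() returns 28 -> [10, 27, 18, 17]
pop() returns 17 -> [10, 27, 18]
pop() returns 18 -> [10, 27]
push(7) -> [10, 27, 7]
Final stack (bottom to top): [10, 27, 7]


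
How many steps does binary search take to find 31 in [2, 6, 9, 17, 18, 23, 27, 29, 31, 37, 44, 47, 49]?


Search for 31:
[0,12] mid=6 arr[6]=27
[7,12] mid=9 arr[9]=37
[7,8] mid=7 arr[7]=29
[8,8] mid=8 arr[8]=31
Total: 4 comparisons


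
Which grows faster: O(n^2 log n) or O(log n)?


logarithmic grows slower than n^2 log n
O(log n) is asymptotically smaller; O(n^2 log n) grows faster


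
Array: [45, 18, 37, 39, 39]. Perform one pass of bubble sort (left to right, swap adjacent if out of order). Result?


After one pass: [18, 37, 39, 39, 45]


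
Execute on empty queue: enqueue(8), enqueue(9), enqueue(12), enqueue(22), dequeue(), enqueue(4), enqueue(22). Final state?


enqueue(8) -> [8]
enqueue(9) -> [8, 9]
enqueue(12) -> [8, 9, 12]
enqueue(22) -> [8, 9, 12, 22]
dequeue() returns 8 -> [9, 12, 22]
enqueue(4) -> [9, 12, 22, 4]
enqueue(22) -> [9, 12, 22, 4, 22]
Final queue (front to back): [9, 12, 22, 4, 22]


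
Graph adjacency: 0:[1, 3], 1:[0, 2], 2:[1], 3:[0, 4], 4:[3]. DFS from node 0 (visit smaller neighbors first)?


DFS stack-based: start with [0]
Visit order: [0, 1, 2, 3, 4]


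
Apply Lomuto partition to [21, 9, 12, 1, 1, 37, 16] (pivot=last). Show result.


Elements <= 16 go left of pivot.
Result: [9, 12, 1, 1, 16, 37, 21], pivot at index 4


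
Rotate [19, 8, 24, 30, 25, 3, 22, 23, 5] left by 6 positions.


Left rotate by 6: [22, 23, 5, 19, 8, 24, 30, 25, 3]


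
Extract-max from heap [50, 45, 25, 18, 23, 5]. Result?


Max = 50
Replace root with last, heapify down
Resulting heap: [45, 23, 25, 18, 5]


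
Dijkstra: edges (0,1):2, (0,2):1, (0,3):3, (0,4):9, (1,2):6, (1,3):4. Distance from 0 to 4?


Dijkstra from 0:
Distances: {0: 0, 1: 2, 2: 1, 3: 3, 4: 9}
Shortest distance to 4 = 9, path = [0, 4]


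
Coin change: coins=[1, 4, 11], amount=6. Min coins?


dp[0]=0; dp[i]=1+min(dp[i-c] for c in coins)
...dp[1]=1, dp[2]=2, dp[3]=3, dp[4]=1, dp[5]=2, dp[6]=3
Minimum coins for 6 = 3


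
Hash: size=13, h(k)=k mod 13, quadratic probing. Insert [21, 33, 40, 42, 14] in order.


Insertions: 21->slot 8; 33->slot 7; 40->slot 1; 42->slot 3; 14->slot 2
Table: [None, 40, 14, 42, None, None, None, 33, 21, None, None, None, None]


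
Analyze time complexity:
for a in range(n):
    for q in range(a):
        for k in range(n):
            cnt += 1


Per nesting level: O(n) * O(n) [triangular over a] * O(n) = O(n^3)
Complexity: O(n^3)


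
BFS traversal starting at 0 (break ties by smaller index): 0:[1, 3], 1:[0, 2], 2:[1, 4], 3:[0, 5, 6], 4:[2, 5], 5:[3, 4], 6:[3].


BFS queue: start with [0]
Visit order: [0, 1, 3, 2, 5, 6, 4]


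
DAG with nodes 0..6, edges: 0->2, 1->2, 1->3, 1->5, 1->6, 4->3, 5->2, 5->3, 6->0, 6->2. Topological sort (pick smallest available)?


Kahn's algorithm, process smallest node first
Order: [1, 4, 5, 3, 6, 0, 2]


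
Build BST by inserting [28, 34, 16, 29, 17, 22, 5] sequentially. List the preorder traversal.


Root = 28; build tree by BST insertion.
Preorder traversal: [28, 16, 5, 17, 22, 34, 29]


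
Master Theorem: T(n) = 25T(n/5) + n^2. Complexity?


a=25, b=5, c=2. log_5(25)=2 = c=2. Case 2: O(n^c log n) = O(n^2 log n)
Complexity: O(n^2 log n)


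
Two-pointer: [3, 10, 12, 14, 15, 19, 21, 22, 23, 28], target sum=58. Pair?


Two pointers: lo=0, hi=9
No pair sums to 58


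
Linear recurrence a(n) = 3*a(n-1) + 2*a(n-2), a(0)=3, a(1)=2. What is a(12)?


Build bottom-up:
...a(10)=293472, a(11)=1045216, a(12)=3*1045216+2*293472=3722592


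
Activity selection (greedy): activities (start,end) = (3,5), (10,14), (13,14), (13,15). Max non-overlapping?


Greedy: pick earliest-ending, then skip overlaps.
Selected (2 activities): [(3, 5), (10, 14)]


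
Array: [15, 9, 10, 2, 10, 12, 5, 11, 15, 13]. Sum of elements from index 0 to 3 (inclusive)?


Prefix sums: [0, 15, 24, 34, 36, 46, 58, 63, 74, 89, 102]
Sum[0..3] = prefix[4] - prefix[0] = 36 - 0 = 36


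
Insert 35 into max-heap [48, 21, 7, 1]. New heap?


Append 35: [48, 21, 7, 1, 35]
Bubble up: swap idx 4(35) with idx 1(21)
Result: [48, 35, 7, 1, 21]


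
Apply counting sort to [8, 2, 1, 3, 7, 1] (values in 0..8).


Count array: [0, 2, 1, 1, 0, 0, 0, 1, 1]
Reconstruct: [1, 1, 2, 3, 7, 8]


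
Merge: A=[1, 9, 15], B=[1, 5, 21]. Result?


Compare heads, take smaller each step.
Merged: [1, 1, 5, 9, 15, 21]


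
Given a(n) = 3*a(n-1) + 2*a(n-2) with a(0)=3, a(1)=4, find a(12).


Build bottom-up:
...a(10)=452766, a(11)=1612550, a(12)=3*1612550+2*452766=5743182


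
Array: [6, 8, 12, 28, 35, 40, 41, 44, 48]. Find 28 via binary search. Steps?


Search for 28:
[0,8] mid=4 arr[4]=35
[0,3] mid=1 arr[1]=8
[2,3] mid=2 arr[2]=12
[3,3] mid=3 arr[3]=28
Total: 4 comparisons


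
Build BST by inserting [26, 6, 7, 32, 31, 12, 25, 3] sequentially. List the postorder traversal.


Root = 26; build tree by BST insertion.
Postorder traversal: [3, 25, 12, 7, 6, 31, 32, 26]


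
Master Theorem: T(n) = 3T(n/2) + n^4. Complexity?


a=3, b=2, c=4. log_2(3)=1.585 < c=4. Case 3: O(n^c) = O(n^4)
Complexity: O(n^4)


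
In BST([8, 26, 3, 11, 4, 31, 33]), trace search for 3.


BST root = 8
Search for 3: compare at each node
Path: [8, 3]


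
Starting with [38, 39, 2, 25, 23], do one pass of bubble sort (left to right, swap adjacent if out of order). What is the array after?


After one pass: [38, 2, 25, 23, 39]


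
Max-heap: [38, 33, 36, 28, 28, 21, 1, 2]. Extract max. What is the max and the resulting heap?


Max = 38
Replace root with last, heapify down
Resulting heap: [36, 33, 21, 28, 28, 2, 1]


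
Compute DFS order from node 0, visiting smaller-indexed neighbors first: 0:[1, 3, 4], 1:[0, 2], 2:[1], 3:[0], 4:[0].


DFS stack-based: start with [0]
Visit order: [0, 1, 2, 3, 4]


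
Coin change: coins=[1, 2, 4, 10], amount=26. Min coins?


dp[0]=0; dp[i]=1+min(dp[i-c] for c in coins)
...dp[21]=3, dp[22]=3, dp[23]=4, dp[24]=3, dp[25]=4, dp[26]=4
Minimum coins for 26 = 4


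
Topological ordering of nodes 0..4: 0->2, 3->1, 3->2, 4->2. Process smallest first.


Kahn's algorithm, process smallest node first
Order: [0, 3, 1, 4, 2]


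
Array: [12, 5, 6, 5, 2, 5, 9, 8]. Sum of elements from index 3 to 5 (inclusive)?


Prefix sums: [0, 12, 17, 23, 28, 30, 35, 44, 52]
Sum[3..5] = prefix[6] - prefix[3] = 35 - 23 = 12


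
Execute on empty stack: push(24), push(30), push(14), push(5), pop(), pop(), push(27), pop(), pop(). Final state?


push(24) -> [24]
push(30) -> [24, 30]
push(14) -> [24, 30, 14]
push(5) -> [24, 30, 14, 5]
pop() returns 5 -> [24, 30, 14]
pop() returns 14 -> [24, 30]
push(27) -> [24, 30, 27]
pop() returns 27 -> [24, 30]
pop() returns 30 -> [24]
Final stack (bottom to top): [24]


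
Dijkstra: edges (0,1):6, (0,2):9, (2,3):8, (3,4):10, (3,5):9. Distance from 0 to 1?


Dijkstra from 0:
Distances: {0: 0, 1: 6, 2: 9, 3: 17, 4: 27, 5: 26}
Shortest distance to 1 = 6, path = [0, 1]


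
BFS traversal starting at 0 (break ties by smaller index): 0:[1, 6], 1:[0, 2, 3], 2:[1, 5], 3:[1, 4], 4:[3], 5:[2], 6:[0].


BFS queue: start with [0]
Visit order: [0, 1, 6, 2, 3, 5, 4]


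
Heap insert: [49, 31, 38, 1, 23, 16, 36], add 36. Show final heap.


Append 36: [49, 31, 38, 1, 23, 16, 36, 36]
Bubble up: swap idx 7(36) with idx 3(1); swap idx 3(36) with idx 1(31)
Result: [49, 36, 38, 31, 23, 16, 36, 1]


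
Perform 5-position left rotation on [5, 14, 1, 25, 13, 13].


Left rotate by 5: [13, 5, 14, 1, 25, 13]


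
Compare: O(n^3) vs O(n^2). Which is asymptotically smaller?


quadratic grows slower than cubic
O(n^2) is asymptotically smaller; O(n^3) grows faster


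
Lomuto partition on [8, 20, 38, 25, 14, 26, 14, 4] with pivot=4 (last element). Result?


Elements <= 4 go left of pivot.
Result: [4, 20, 38, 25, 14, 26, 14, 8], pivot at index 0


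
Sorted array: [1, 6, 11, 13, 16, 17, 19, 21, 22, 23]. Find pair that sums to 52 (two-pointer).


Two pointers: lo=0, hi=9
No pair sums to 52


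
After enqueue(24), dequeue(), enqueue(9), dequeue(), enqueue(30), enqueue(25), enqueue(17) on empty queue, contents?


enqueue(24) -> [24]
dequeue() returns 24 -> []
enqueue(9) -> [9]
dequeue() returns 9 -> []
enqueue(30) -> [30]
enqueue(25) -> [30, 25]
enqueue(17) -> [30, 25, 17]
Final queue (front to back): [30, 25, 17]


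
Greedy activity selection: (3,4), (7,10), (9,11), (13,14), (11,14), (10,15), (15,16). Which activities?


Greedy: pick earliest-ending, then skip overlaps.
Selected (4 activities): [(3, 4), (7, 10), (13, 14), (15, 16)]


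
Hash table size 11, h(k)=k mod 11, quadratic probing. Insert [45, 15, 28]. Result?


Insertions: 45->slot 1; 15->slot 4; 28->slot 6
Table: [None, 45, None, None, 15, None, 28, None, None, None, None]


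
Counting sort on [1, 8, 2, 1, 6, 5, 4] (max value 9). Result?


Count array: [0, 2, 1, 0, 1, 1, 1, 0, 1, 0]
Reconstruct: [1, 1, 2, 4, 5, 6, 8]


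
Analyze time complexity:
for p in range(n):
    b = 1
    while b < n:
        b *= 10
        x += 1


Per nesting level: O(n) * O(log n) = O(n log n)
Complexity: O(n log n)


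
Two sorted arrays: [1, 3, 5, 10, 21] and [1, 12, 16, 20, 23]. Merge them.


Compare heads, take smaller each step.
Merged: [1, 1, 3, 5, 10, 12, 16, 20, 21, 23]


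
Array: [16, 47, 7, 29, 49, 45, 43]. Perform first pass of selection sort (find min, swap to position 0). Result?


After one pass: [7, 47, 16, 29, 49, 45, 43]


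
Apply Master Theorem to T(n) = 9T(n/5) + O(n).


a=9, b=5, c=1. log_5(9)=1.365 > c=1. Case 1: O(n^log_b(a)) = O(n^1.365)
Complexity: O(n^1.365)


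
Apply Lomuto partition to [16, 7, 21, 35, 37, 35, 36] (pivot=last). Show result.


Elements <= 36 go left of pivot.
Result: [16, 7, 21, 35, 35, 36, 37], pivot at index 5


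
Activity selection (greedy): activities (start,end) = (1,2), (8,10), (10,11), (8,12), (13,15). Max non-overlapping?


Greedy: pick earliest-ending, then skip overlaps.
Selected (4 activities): [(1, 2), (8, 10), (10, 11), (13, 15)]


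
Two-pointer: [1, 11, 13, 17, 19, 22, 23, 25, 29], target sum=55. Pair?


Two pointers: lo=0, hi=8
No pair sums to 55


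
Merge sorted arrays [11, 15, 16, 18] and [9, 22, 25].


Compare heads, take smaller each step.
Merged: [9, 11, 15, 16, 18, 22, 25]


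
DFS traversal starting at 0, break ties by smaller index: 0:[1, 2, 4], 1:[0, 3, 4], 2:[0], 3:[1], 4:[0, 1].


DFS stack-based: start with [0]
Visit order: [0, 1, 3, 4, 2]


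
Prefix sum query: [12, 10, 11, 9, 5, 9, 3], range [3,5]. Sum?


Prefix sums: [0, 12, 22, 33, 42, 47, 56, 59]
Sum[3..5] = prefix[6] - prefix[3] = 56 - 33 = 23


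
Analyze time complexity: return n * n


Analysis: constant-time operation, no loop
Complexity: O(1)


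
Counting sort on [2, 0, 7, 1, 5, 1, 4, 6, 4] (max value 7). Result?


Count array: [1, 2, 1, 0, 2, 1, 1, 1]
Reconstruct: [0, 1, 1, 2, 4, 4, 5, 6, 7]


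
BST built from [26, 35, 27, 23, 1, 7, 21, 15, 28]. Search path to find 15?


BST root = 26
Search for 15: compare at each node
Path: [26, 23, 1, 7, 21, 15]


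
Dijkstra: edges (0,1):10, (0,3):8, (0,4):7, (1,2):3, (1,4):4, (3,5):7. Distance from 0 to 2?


Dijkstra from 0:
Distances: {0: 0, 1: 10, 2: 13, 3: 8, 4: 7, 5: 15}
Shortest distance to 2 = 13, path = [0, 1, 2]


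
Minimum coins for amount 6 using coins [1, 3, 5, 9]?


dp[0]=0; dp[i]=1+min(dp[i-c] for c in coins)
...dp[1]=1, dp[2]=2, dp[3]=1, dp[4]=2, dp[5]=1, dp[6]=2
Minimum coins for 6 = 2


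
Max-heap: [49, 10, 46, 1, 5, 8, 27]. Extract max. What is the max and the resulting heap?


Max = 49
Replace root with last, heapify down
Resulting heap: [46, 10, 27, 1, 5, 8]


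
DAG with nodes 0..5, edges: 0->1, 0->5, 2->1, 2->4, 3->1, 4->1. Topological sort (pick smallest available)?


Kahn's algorithm, process smallest node first
Order: [0, 2, 3, 4, 1, 5]


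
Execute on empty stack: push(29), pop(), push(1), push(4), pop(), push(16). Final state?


push(29) -> [29]
pop() returns 29 -> []
push(1) -> [1]
push(4) -> [1, 4]
pop() returns 4 -> [1]
push(16) -> [1, 16]
Final stack (bottom to top): [1, 16]


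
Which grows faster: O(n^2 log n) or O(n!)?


n^2 log n grows slower than factorial
O(n^2 log n) is asymptotically smaller; O(n!) grows faster


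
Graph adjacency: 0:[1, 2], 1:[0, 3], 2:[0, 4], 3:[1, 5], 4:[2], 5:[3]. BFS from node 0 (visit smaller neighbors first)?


BFS queue: start with [0]
Visit order: [0, 1, 2, 3, 4, 5]


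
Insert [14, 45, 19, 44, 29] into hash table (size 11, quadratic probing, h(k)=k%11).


Insertions: 14->slot 3; 45->slot 1; 19->slot 8; 44->slot 0; 29->slot 7
Table: [44, 45, None, 14, None, None, None, 29, 19, None, None]


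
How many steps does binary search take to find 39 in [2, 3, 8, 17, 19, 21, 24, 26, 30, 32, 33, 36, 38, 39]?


Search for 39:
[0,13] mid=6 arr[6]=24
[7,13] mid=10 arr[10]=33
[11,13] mid=12 arr[12]=38
[13,13] mid=13 arr[13]=39
Total: 4 comparisons


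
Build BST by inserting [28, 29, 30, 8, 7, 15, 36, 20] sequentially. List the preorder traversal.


Root = 28; build tree by BST insertion.
Preorder traversal: [28, 8, 7, 15, 20, 29, 30, 36]


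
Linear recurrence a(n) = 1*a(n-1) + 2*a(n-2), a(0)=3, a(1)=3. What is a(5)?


Build bottom-up:
...a(3)=15, a(4)=33, a(5)=1*33+2*15=63


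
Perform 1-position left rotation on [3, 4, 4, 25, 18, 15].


Left rotate by 1: [4, 4, 25, 18, 15, 3]


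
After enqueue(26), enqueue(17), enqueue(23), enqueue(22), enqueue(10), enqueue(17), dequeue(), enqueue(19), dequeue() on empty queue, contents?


enqueue(26) -> [26]
enqueue(17) -> [26, 17]
enqueue(23) -> [26, 17, 23]
enqueue(22) -> [26, 17, 23, 22]
enqueue(10) -> [26, 17, 23, 22, 10]
enqueue(17) -> [26, 17, 23, 22, 10, 17]
dequeue() returns 26 -> [17, 23, 22, 10, 17]
enqueue(19) -> [17, 23, 22, 10, 17, 19]
dequeue() returns 17 -> [23, 22, 10, 17, 19]
Final queue (front to back): [23, 22, 10, 17, 19]


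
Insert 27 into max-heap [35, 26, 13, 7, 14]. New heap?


Append 27: [35, 26, 13, 7, 14, 27]
Bubble up: swap idx 5(27) with idx 2(13)
Result: [35, 26, 27, 7, 14, 13]


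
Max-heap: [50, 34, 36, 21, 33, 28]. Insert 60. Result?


Append 60: [50, 34, 36, 21, 33, 28, 60]
Bubble up: swap idx 6(60) with idx 2(36); swap idx 2(60) with idx 0(50)
Result: [60, 34, 50, 21, 33, 28, 36]


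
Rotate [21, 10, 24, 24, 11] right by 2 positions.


Right rotate by 2: [24, 11, 21, 10, 24]


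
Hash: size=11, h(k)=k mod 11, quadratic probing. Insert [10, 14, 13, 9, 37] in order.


Insertions: 10->slot 10; 14->slot 3; 13->slot 2; 9->slot 9; 37->slot 4
Table: [None, None, 13, 14, 37, None, None, None, None, 9, 10]


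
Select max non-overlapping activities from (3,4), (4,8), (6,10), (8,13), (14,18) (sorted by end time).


Greedy: pick earliest-ending, then skip overlaps.
Selected (4 activities): [(3, 4), (4, 8), (8, 13), (14, 18)]


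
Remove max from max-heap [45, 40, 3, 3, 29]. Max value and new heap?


Max = 45
Replace root with last, heapify down
Resulting heap: [40, 29, 3, 3]


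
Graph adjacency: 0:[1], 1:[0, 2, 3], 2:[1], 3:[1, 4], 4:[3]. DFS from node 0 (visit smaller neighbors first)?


DFS stack-based: start with [0]
Visit order: [0, 1, 2, 3, 4]


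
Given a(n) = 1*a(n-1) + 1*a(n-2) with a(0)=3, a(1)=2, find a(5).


Build bottom-up:
...a(3)=7, a(4)=12, a(5)=1*12+1*7=19


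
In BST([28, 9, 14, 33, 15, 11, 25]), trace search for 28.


BST root = 28
Search for 28: compare at each node
Path: [28]


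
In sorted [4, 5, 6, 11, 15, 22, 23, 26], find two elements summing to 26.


Two pointers: lo=0, hi=7
Found pair: (4, 22) summing to 26


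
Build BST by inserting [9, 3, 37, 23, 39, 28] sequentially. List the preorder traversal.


Root = 9; build tree by BST insertion.
Preorder traversal: [9, 3, 37, 23, 28, 39]


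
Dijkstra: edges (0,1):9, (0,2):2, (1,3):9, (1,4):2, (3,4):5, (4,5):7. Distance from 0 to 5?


Dijkstra from 0:
Distances: {0: 0, 1: 9, 2: 2, 3: 16, 4: 11, 5: 18}
Shortest distance to 5 = 18, path = [0, 1, 4, 5]


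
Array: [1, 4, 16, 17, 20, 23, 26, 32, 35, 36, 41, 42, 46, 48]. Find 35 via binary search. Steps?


Search for 35:
[0,13] mid=6 arr[6]=26
[7,13] mid=10 arr[10]=41
[7,9] mid=8 arr[8]=35
Total: 3 comparisons


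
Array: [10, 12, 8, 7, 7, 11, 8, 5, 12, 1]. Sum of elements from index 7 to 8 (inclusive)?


Prefix sums: [0, 10, 22, 30, 37, 44, 55, 63, 68, 80, 81]
Sum[7..8] = prefix[9] - prefix[7] = 80 - 63 = 17


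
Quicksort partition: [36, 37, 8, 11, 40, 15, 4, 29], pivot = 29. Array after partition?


Elements <= 29 go left of pivot.
Result: [8, 11, 15, 4, 29, 36, 37, 40], pivot at index 4


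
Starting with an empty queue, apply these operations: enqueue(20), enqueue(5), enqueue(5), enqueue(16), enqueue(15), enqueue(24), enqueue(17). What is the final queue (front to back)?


enqueue(20) -> [20]
enqueue(5) -> [20, 5]
enqueue(5) -> [20, 5, 5]
enqueue(16) -> [20, 5, 5, 16]
enqueue(15) -> [20, 5, 5, 16, 15]
enqueue(24) -> [20, 5, 5, 16, 15, 24]
enqueue(17) -> [20, 5, 5, 16, 15, 24, 17]
Final queue (front to back): [20, 5, 5, 16, 15, 24, 17]


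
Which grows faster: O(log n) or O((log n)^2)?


logarithmic grows slower than polylogarithmic
O(log n) is asymptotically smaller; O((log n)^2) grows faster


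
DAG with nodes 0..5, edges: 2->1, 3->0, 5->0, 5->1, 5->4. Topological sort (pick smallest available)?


Kahn's algorithm, process smallest node first
Order: [2, 3, 5, 0, 1, 4]


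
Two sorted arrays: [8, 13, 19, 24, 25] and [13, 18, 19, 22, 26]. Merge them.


Compare heads, take smaller each step.
Merged: [8, 13, 13, 18, 19, 19, 22, 24, 25, 26]


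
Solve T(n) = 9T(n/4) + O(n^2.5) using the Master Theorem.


a=9, b=4, c=2.5. log_4(9)=1.585 < c=2.5. Case 3: O(n^c) = O(n^2.500)
Complexity: O(n^2.500)


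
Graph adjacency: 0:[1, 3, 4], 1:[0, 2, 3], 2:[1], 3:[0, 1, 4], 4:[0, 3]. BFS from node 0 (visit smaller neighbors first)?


BFS queue: start with [0]
Visit order: [0, 1, 3, 4, 2]


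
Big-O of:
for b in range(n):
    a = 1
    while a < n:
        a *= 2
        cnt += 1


Per nesting level: O(n) * O(log n) = O(n log n)
Complexity: O(n log n)


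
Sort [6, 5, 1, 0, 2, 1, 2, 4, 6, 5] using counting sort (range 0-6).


Count array: [1, 2, 2, 0, 1, 2, 2]
Reconstruct: [0, 1, 1, 2, 2, 4, 5, 5, 6, 6]


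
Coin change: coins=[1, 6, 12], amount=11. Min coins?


dp[0]=0; dp[i]=1+min(dp[i-c] for c in coins)
...dp[6]=1, dp[7]=2, dp[8]=3, dp[9]=4, dp[10]=5, dp[11]=6
Minimum coins for 11 = 6


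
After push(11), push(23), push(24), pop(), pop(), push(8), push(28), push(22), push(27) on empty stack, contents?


push(11) -> [11]
push(23) -> [11, 23]
push(24) -> [11, 23, 24]
pop() returns 24 -> [11, 23]
pop() returns 23 -> [11]
push(8) -> [11, 8]
push(28) -> [11, 8, 28]
push(22) -> [11, 8, 28, 22]
push(27) -> [11, 8, 28, 22, 27]
Final stack (bottom to top): [11, 8, 28, 22, 27]


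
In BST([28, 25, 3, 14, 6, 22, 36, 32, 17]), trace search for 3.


BST root = 28
Search for 3: compare at each node
Path: [28, 25, 3]


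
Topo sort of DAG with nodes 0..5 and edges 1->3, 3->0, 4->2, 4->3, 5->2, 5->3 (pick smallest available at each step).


Kahn's algorithm, process smallest node first
Order: [1, 4, 5, 2, 3, 0]


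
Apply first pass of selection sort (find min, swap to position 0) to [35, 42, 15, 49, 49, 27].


After one pass: [15, 42, 35, 49, 49, 27]


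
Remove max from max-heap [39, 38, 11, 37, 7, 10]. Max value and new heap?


Max = 39
Replace root with last, heapify down
Resulting heap: [38, 37, 11, 10, 7]


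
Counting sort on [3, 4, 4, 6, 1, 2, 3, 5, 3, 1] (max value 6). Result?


Count array: [0, 2, 1, 3, 2, 1, 1]
Reconstruct: [1, 1, 2, 3, 3, 3, 4, 4, 5, 6]


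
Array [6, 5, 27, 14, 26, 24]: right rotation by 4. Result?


Right rotate by 4: [27, 14, 26, 24, 6, 5]


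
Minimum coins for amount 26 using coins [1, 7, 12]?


dp[0]=0; dp[i]=1+min(dp[i-c] for c in coins)
...dp[21]=3, dp[22]=4, dp[23]=5, dp[24]=2, dp[25]=3, dp[26]=3
Minimum coins for 26 = 3


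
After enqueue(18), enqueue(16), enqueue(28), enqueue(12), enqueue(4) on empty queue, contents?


enqueue(18) -> [18]
enqueue(16) -> [18, 16]
enqueue(28) -> [18, 16, 28]
enqueue(12) -> [18, 16, 28, 12]
enqueue(4) -> [18, 16, 28, 12, 4]
Final queue (front to back): [18, 16, 28, 12, 4]


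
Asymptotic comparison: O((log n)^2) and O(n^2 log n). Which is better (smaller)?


polylogarithmic grows slower than n^2 log n
O((log n)^2) is asymptotically smaller; O(n^2 log n) grows faster


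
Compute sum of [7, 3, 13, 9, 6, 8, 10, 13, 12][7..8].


Prefix sums: [0, 7, 10, 23, 32, 38, 46, 56, 69, 81]
Sum[7..8] = prefix[9] - prefix[7] = 81 - 56 = 25


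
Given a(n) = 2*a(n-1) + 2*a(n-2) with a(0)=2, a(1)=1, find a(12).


Build bottom-up:
...a(10)=16480, a(11)=45024, a(12)=2*45024+2*16480=123008


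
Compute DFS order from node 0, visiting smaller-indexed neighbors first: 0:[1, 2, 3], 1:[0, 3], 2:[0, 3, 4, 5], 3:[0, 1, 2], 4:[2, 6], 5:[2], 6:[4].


DFS stack-based: start with [0]
Visit order: [0, 1, 3, 2, 4, 6, 5]


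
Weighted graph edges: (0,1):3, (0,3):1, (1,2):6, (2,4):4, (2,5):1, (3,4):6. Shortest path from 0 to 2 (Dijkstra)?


Dijkstra from 0:
Distances: {0: 0, 1: 3, 2: 9, 3: 1, 4: 7, 5: 10}
Shortest distance to 2 = 9, path = [0, 1, 2]


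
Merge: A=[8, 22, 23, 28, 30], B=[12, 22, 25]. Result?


Compare heads, take smaller each step.
Merged: [8, 12, 22, 22, 23, 25, 28, 30]


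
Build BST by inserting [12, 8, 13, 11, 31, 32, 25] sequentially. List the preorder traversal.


Root = 12; build tree by BST insertion.
Preorder traversal: [12, 8, 11, 13, 31, 25, 32]


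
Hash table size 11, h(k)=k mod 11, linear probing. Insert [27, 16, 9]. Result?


Insertions: 27->slot 5; 16->slot 6; 9->slot 9
Table: [None, None, None, None, None, 27, 16, None, None, 9, None]


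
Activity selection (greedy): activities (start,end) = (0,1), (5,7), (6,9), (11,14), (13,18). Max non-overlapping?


Greedy: pick earliest-ending, then skip overlaps.
Selected (3 activities): [(0, 1), (5, 7), (11, 14)]


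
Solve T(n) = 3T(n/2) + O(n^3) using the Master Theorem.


a=3, b=2, c=3. log_2(3)=1.585 < c=3. Case 3: O(n^c) = O(n^3)
Complexity: O(n^3)


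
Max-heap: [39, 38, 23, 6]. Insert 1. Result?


Append 1: [39, 38, 23, 6, 1]
Bubble up: no swaps needed
Result: [39, 38, 23, 6, 1]


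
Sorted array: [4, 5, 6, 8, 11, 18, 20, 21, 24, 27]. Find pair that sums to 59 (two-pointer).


Two pointers: lo=0, hi=9
No pair sums to 59


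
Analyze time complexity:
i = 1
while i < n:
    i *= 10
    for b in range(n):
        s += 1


Per nesting level: O(log n) * O(n) = O(n log n)
Complexity: O(n log n)


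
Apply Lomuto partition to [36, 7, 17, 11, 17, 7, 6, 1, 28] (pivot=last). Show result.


Elements <= 28 go left of pivot.
Result: [7, 17, 11, 17, 7, 6, 1, 28, 36], pivot at index 7


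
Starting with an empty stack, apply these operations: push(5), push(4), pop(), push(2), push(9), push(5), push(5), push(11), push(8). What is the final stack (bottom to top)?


push(5) -> [5]
push(4) -> [5, 4]
pop() returns 4 -> [5]
push(2) -> [5, 2]
push(9) -> [5, 2, 9]
push(5) -> [5, 2, 9, 5]
push(5) -> [5, 2, 9, 5, 5]
push(11) -> [5, 2, 9, 5, 5, 11]
push(8) -> [5, 2, 9, 5, 5, 11, 8]
Final stack (bottom to top): [5, 2, 9, 5, 5, 11, 8]


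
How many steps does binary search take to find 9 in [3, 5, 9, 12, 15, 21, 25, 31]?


Search for 9:
[0,7] mid=3 arr[3]=12
[0,2] mid=1 arr[1]=5
[2,2] mid=2 arr[2]=9
Total: 3 comparisons


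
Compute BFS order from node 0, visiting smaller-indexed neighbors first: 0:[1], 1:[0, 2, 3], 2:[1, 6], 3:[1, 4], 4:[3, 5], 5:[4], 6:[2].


BFS queue: start with [0]
Visit order: [0, 1, 2, 3, 6, 4, 5]


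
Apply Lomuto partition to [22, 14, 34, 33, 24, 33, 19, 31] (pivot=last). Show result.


Elements <= 31 go left of pivot.
Result: [22, 14, 24, 19, 31, 33, 33, 34], pivot at index 4


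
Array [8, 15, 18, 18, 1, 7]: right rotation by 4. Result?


Right rotate by 4: [18, 18, 1, 7, 8, 15]


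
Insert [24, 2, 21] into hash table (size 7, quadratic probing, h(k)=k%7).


Insertions: 24->slot 3; 2->slot 2; 21->slot 0
Table: [21, None, 2, 24, None, None, None]


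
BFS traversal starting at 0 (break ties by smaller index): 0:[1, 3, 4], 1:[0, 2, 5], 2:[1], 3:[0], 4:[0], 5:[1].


BFS queue: start with [0]
Visit order: [0, 1, 3, 4, 2, 5]


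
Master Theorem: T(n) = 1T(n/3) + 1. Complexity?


a=1, b=3, c=0. log_3(1)=0 = c=0. Case 2: O(n^c log n) = O(log n)
Complexity: O(log n)


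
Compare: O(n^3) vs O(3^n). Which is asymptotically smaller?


cubic grows slower than exponential (base 3)
O(n^3) is asymptotically smaller; O(3^n) grows faster


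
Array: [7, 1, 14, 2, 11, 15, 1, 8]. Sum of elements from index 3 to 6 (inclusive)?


Prefix sums: [0, 7, 8, 22, 24, 35, 50, 51, 59]
Sum[3..6] = prefix[7] - prefix[3] = 51 - 22 = 29


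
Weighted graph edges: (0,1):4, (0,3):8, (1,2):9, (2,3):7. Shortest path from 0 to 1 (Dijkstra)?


Dijkstra from 0:
Distances: {0: 0, 1: 4, 2: 13, 3: 8}
Shortest distance to 1 = 4, path = [0, 1]


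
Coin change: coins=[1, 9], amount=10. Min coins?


dp[0]=0; dp[i]=1+min(dp[i-c] for c in coins)
...dp[5]=5, dp[6]=6, dp[7]=7, dp[8]=8, dp[9]=1, dp[10]=2
Minimum coins for 10 = 2


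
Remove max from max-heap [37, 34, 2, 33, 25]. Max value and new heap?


Max = 37
Replace root with last, heapify down
Resulting heap: [34, 33, 2, 25]


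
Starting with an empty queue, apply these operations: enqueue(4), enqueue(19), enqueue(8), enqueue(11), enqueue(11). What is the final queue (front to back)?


enqueue(4) -> [4]
enqueue(19) -> [4, 19]
enqueue(8) -> [4, 19, 8]
enqueue(11) -> [4, 19, 8, 11]
enqueue(11) -> [4, 19, 8, 11, 11]
Final queue (front to back): [4, 19, 8, 11, 11]


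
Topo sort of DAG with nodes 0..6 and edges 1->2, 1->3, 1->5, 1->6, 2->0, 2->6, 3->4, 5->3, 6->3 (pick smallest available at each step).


Kahn's algorithm, process smallest node first
Order: [1, 2, 0, 5, 6, 3, 4]


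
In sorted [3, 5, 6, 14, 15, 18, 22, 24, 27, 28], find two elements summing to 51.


Two pointers: lo=0, hi=9
Found pair: (24, 27) summing to 51


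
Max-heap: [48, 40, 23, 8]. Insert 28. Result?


Append 28: [48, 40, 23, 8, 28]
Bubble up: no swaps needed
Result: [48, 40, 23, 8, 28]


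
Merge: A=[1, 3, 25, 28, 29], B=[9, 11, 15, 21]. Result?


Compare heads, take smaller each step.
Merged: [1, 3, 9, 11, 15, 21, 25, 28, 29]


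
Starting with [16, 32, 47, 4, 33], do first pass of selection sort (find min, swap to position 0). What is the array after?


After one pass: [4, 32, 47, 16, 33]


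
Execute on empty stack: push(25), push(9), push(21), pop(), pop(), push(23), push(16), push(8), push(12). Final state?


push(25) -> [25]
push(9) -> [25, 9]
push(21) -> [25, 9, 21]
pop() returns 21 -> [25, 9]
pop() returns 9 -> [25]
push(23) -> [25, 23]
push(16) -> [25, 23, 16]
push(8) -> [25, 23, 16, 8]
push(12) -> [25, 23, 16, 8, 12]
Final stack (bottom to top): [25, 23, 16, 8, 12]


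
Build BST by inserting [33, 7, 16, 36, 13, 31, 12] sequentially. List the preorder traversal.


Root = 33; build tree by BST insertion.
Preorder traversal: [33, 7, 16, 13, 12, 31, 36]


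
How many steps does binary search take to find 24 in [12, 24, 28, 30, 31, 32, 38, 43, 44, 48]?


Search for 24:
[0,9] mid=4 arr[4]=31
[0,3] mid=1 arr[1]=24
Total: 2 comparisons


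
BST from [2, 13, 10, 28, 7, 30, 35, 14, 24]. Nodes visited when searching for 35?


BST root = 2
Search for 35: compare at each node
Path: [2, 13, 28, 30, 35]


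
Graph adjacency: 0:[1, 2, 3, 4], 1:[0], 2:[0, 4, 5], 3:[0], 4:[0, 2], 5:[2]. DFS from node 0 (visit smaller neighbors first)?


DFS stack-based: start with [0]
Visit order: [0, 1, 2, 4, 5, 3]


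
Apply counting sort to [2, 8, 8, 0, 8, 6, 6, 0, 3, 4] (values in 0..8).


Count array: [2, 0, 1, 1, 1, 0, 2, 0, 3]
Reconstruct: [0, 0, 2, 3, 4, 6, 6, 8, 8, 8]


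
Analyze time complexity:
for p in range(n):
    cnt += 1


Per nesting level: O(n) = O(n)
Complexity: O(n)


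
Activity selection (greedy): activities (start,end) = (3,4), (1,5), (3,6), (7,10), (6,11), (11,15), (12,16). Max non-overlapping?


Greedy: pick earliest-ending, then skip overlaps.
Selected (3 activities): [(3, 4), (7, 10), (11, 15)]


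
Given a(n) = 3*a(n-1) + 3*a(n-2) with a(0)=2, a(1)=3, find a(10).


Build bottom-up:
...a(8)=42687, a(9)=161838, a(10)=3*161838+3*42687=613575


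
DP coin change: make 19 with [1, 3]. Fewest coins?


dp[0]=0; dp[i]=1+min(dp[i-c] for c in coins)
...dp[14]=6, dp[15]=5, dp[16]=6, dp[17]=7, dp[18]=6, dp[19]=7
Minimum coins for 19 = 7


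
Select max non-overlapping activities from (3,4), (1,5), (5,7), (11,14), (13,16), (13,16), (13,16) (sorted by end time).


Greedy: pick earliest-ending, then skip overlaps.
Selected (3 activities): [(3, 4), (5, 7), (11, 14)]


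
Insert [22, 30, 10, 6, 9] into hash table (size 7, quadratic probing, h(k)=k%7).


Insertions: 22->slot 1; 30->slot 2; 10->slot 3; 6->slot 6; 9->slot 4
Table: [None, 22, 30, 10, 9, None, 6]


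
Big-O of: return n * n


Analysis: constant-time operation, no loop
Complexity: O(1)


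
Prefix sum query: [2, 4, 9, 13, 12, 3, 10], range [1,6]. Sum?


Prefix sums: [0, 2, 6, 15, 28, 40, 43, 53]
Sum[1..6] = prefix[7] - prefix[1] = 53 - 2 = 51


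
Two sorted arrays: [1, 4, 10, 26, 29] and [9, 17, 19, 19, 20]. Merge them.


Compare heads, take smaller each step.
Merged: [1, 4, 9, 10, 17, 19, 19, 20, 26, 29]


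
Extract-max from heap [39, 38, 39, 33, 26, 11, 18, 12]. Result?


Max = 39
Replace root with last, heapify down
Resulting heap: [39, 38, 18, 33, 26, 11, 12]


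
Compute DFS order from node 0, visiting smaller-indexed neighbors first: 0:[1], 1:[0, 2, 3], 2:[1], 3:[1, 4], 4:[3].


DFS stack-based: start with [0]
Visit order: [0, 1, 2, 3, 4]


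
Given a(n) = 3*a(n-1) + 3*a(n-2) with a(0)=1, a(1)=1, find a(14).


Build bottom-up:
...a(12)=3447441, a(13)=13070241, a(14)=3*13070241+3*3447441=49553046


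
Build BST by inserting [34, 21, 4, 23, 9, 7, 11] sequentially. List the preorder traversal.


Root = 34; build tree by BST insertion.
Preorder traversal: [34, 21, 4, 9, 7, 11, 23]


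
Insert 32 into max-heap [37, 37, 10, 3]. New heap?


Append 32: [37, 37, 10, 3, 32]
Bubble up: no swaps needed
Result: [37, 37, 10, 3, 32]


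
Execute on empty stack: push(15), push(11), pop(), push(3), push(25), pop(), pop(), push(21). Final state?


push(15) -> [15]
push(11) -> [15, 11]
pop() returns 11 -> [15]
push(3) -> [15, 3]
push(25) -> [15, 3, 25]
pop() returns 25 -> [15, 3]
pop() returns 3 -> [15]
push(21) -> [15, 21]
Final stack (bottom to top): [15, 21]
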